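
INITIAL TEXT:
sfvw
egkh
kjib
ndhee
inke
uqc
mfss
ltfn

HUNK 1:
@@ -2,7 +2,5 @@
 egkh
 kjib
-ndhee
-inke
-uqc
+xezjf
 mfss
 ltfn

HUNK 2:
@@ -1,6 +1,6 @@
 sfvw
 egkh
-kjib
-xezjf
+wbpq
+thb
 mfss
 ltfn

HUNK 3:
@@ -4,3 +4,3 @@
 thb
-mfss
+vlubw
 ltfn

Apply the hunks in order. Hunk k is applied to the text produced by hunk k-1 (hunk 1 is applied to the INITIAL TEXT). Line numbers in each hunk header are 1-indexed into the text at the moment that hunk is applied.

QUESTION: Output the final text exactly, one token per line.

Hunk 1: at line 2 remove [ndhee,inke,uqc] add [xezjf] -> 6 lines: sfvw egkh kjib xezjf mfss ltfn
Hunk 2: at line 1 remove [kjib,xezjf] add [wbpq,thb] -> 6 lines: sfvw egkh wbpq thb mfss ltfn
Hunk 3: at line 4 remove [mfss] add [vlubw] -> 6 lines: sfvw egkh wbpq thb vlubw ltfn

Answer: sfvw
egkh
wbpq
thb
vlubw
ltfn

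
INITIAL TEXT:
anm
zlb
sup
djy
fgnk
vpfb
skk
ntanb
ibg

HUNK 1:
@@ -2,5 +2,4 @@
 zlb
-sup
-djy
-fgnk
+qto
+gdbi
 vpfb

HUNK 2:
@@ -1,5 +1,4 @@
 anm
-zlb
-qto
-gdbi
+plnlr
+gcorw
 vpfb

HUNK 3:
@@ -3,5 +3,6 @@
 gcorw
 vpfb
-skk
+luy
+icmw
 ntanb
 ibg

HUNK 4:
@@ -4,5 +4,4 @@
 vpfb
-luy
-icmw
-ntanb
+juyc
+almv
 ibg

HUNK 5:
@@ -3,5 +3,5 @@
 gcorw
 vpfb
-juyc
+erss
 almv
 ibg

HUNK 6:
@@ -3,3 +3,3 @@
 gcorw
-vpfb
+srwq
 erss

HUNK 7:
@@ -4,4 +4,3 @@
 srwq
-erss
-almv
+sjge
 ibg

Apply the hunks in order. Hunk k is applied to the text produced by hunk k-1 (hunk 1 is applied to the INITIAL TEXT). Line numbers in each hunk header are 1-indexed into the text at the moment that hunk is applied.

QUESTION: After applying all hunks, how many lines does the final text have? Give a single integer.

Hunk 1: at line 2 remove [sup,djy,fgnk] add [qto,gdbi] -> 8 lines: anm zlb qto gdbi vpfb skk ntanb ibg
Hunk 2: at line 1 remove [zlb,qto,gdbi] add [plnlr,gcorw] -> 7 lines: anm plnlr gcorw vpfb skk ntanb ibg
Hunk 3: at line 3 remove [skk] add [luy,icmw] -> 8 lines: anm plnlr gcorw vpfb luy icmw ntanb ibg
Hunk 4: at line 4 remove [luy,icmw,ntanb] add [juyc,almv] -> 7 lines: anm plnlr gcorw vpfb juyc almv ibg
Hunk 5: at line 3 remove [juyc] add [erss] -> 7 lines: anm plnlr gcorw vpfb erss almv ibg
Hunk 6: at line 3 remove [vpfb] add [srwq] -> 7 lines: anm plnlr gcorw srwq erss almv ibg
Hunk 7: at line 4 remove [erss,almv] add [sjge] -> 6 lines: anm plnlr gcorw srwq sjge ibg
Final line count: 6

Answer: 6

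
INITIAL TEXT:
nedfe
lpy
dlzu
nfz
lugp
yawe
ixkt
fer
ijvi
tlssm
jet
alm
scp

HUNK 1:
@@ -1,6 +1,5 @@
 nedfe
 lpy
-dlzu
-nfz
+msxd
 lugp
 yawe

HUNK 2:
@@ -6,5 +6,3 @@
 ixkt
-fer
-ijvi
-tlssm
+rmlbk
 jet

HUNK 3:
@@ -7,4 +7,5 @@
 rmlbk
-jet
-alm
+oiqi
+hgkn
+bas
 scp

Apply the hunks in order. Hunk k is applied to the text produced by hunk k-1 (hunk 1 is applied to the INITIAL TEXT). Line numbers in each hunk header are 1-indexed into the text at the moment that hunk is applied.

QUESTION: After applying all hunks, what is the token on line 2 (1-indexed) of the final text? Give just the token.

Hunk 1: at line 1 remove [dlzu,nfz] add [msxd] -> 12 lines: nedfe lpy msxd lugp yawe ixkt fer ijvi tlssm jet alm scp
Hunk 2: at line 6 remove [fer,ijvi,tlssm] add [rmlbk] -> 10 lines: nedfe lpy msxd lugp yawe ixkt rmlbk jet alm scp
Hunk 3: at line 7 remove [jet,alm] add [oiqi,hgkn,bas] -> 11 lines: nedfe lpy msxd lugp yawe ixkt rmlbk oiqi hgkn bas scp
Final line 2: lpy

Answer: lpy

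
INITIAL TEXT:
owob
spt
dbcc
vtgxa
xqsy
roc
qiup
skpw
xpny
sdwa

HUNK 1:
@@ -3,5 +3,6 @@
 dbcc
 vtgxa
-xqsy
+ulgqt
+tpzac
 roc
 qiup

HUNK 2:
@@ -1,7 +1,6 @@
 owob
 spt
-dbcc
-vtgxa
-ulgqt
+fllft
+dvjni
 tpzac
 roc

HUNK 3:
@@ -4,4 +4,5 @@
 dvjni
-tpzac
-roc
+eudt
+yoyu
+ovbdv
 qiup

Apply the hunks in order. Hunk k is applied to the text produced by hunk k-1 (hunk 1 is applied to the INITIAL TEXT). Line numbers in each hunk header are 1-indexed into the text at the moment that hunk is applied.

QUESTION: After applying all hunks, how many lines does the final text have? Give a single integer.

Answer: 11

Derivation:
Hunk 1: at line 3 remove [xqsy] add [ulgqt,tpzac] -> 11 lines: owob spt dbcc vtgxa ulgqt tpzac roc qiup skpw xpny sdwa
Hunk 2: at line 1 remove [dbcc,vtgxa,ulgqt] add [fllft,dvjni] -> 10 lines: owob spt fllft dvjni tpzac roc qiup skpw xpny sdwa
Hunk 3: at line 4 remove [tpzac,roc] add [eudt,yoyu,ovbdv] -> 11 lines: owob spt fllft dvjni eudt yoyu ovbdv qiup skpw xpny sdwa
Final line count: 11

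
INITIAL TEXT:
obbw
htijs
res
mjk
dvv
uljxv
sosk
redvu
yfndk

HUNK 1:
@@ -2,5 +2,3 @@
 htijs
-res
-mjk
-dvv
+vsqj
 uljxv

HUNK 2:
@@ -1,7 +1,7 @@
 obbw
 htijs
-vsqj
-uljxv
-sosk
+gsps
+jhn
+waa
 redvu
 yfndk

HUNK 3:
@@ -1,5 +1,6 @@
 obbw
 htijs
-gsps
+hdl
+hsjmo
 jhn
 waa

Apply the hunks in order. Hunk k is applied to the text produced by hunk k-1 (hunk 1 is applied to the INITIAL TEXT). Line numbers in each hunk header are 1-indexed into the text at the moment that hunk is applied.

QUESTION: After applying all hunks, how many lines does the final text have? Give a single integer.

Hunk 1: at line 2 remove [res,mjk,dvv] add [vsqj] -> 7 lines: obbw htijs vsqj uljxv sosk redvu yfndk
Hunk 2: at line 1 remove [vsqj,uljxv,sosk] add [gsps,jhn,waa] -> 7 lines: obbw htijs gsps jhn waa redvu yfndk
Hunk 3: at line 1 remove [gsps] add [hdl,hsjmo] -> 8 lines: obbw htijs hdl hsjmo jhn waa redvu yfndk
Final line count: 8

Answer: 8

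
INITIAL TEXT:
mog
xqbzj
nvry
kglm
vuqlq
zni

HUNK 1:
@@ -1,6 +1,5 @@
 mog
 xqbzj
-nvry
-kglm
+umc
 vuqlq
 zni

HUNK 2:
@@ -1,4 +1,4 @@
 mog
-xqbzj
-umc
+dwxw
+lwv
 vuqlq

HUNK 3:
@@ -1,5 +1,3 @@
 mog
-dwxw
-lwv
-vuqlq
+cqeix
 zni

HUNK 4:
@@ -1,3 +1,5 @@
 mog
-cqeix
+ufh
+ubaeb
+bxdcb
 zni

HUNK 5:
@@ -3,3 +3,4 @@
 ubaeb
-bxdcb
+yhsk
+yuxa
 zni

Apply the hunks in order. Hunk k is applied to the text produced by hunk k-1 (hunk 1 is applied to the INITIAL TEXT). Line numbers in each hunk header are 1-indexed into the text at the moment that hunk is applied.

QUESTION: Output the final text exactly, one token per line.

Hunk 1: at line 1 remove [nvry,kglm] add [umc] -> 5 lines: mog xqbzj umc vuqlq zni
Hunk 2: at line 1 remove [xqbzj,umc] add [dwxw,lwv] -> 5 lines: mog dwxw lwv vuqlq zni
Hunk 3: at line 1 remove [dwxw,lwv,vuqlq] add [cqeix] -> 3 lines: mog cqeix zni
Hunk 4: at line 1 remove [cqeix] add [ufh,ubaeb,bxdcb] -> 5 lines: mog ufh ubaeb bxdcb zni
Hunk 5: at line 3 remove [bxdcb] add [yhsk,yuxa] -> 6 lines: mog ufh ubaeb yhsk yuxa zni

Answer: mog
ufh
ubaeb
yhsk
yuxa
zni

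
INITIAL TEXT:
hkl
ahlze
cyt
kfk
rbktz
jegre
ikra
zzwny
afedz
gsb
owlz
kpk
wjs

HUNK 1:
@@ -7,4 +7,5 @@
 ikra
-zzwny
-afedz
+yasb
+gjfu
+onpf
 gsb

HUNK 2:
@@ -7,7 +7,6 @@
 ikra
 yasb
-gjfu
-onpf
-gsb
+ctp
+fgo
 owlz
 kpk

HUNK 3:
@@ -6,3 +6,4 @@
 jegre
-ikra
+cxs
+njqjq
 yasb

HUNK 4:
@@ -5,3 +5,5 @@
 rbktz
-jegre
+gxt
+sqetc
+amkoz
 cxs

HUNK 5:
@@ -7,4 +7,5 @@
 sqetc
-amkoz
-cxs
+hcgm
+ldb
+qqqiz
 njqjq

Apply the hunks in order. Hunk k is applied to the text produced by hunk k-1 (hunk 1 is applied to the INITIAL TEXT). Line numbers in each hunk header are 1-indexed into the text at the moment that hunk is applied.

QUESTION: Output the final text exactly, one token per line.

Hunk 1: at line 7 remove [zzwny,afedz] add [yasb,gjfu,onpf] -> 14 lines: hkl ahlze cyt kfk rbktz jegre ikra yasb gjfu onpf gsb owlz kpk wjs
Hunk 2: at line 7 remove [gjfu,onpf,gsb] add [ctp,fgo] -> 13 lines: hkl ahlze cyt kfk rbktz jegre ikra yasb ctp fgo owlz kpk wjs
Hunk 3: at line 6 remove [ikra] add [cxs,njqjq] -> 14 lines: hkl ahlze cyt kfk rbktz jegre cxs njqjq yasb ctp fgo owlz kpk wjs
Hunk 4: at line 5 remove [jegre] add [gxt,sqetc,amkoz] -> 16 lines: hkl ahlze cyt kfk rbktz gxt sqetc amkoz cxs njqjq yasb ctp fgo owlz kpk wjs
Hunk 5: at line 7 remove [amkoz,cxs] add [hcgm,ldb,qqqiz] -> 17 lines: hkl ahlze cyt kfk rbktz gxt sqetc hcgm ldb qqqiz njqjq yasb ctp fgo owlz kpk wjs

Answer: hkl
ahlze
cyt
kfk
rbktz
gxt
sqetc
hcgm
ldb
qqqiz
njqjq
yasb
ctp
fgo
owlz
kpk
wjs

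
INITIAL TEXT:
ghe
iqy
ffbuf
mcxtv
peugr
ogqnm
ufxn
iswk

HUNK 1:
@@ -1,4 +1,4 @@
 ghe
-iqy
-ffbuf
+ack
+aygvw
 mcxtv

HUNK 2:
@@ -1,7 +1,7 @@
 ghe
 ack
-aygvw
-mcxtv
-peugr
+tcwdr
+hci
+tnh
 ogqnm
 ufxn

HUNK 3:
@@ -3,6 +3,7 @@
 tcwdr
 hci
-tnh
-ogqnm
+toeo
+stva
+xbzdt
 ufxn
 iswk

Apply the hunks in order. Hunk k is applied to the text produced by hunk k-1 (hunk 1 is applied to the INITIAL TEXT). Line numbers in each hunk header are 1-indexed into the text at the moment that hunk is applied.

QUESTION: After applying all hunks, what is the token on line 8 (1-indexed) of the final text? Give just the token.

Answer: ufxn

Derivation:
Hunk 1: at line 1 remove [iqy,ffbuf] add [ack,aygvw] -> 8 lines: ghe ack aygvw mcxtv peugr ogqnm ufxn iswk
Hunk 2: at line 1 remove [aygvw,mcxtv,peugr] add [tcwdr,hci,tnh] -> 8 lines: ghe ack tcwdr hci tnh ogqnm ufxn iswk
Hunk 3: at line 3 remove [tnh,ogqnm] add [toeo,stva,xbzdt] -> 9 lines: ghe ack tcwdr hci toeo stva xbzdt ufxn iswk
Final line 8: ufxn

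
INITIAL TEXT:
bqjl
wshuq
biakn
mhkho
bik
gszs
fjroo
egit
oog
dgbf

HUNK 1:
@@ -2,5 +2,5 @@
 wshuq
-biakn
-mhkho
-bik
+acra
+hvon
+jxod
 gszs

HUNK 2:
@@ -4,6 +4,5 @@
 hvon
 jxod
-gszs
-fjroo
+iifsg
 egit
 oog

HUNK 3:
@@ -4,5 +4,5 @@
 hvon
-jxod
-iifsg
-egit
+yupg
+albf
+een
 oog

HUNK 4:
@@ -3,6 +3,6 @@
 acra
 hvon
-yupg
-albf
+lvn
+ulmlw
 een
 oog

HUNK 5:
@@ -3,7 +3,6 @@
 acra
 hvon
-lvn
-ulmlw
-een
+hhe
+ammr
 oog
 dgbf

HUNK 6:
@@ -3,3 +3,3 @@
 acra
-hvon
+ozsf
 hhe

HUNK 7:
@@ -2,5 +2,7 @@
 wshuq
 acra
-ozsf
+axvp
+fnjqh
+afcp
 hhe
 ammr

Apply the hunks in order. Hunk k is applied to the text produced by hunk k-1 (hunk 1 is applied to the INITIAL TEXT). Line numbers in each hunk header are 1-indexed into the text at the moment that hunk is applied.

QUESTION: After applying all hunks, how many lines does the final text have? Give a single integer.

Answer: 10

Derivation:
Hunk 1: at line 2 remove [biakn,mhkho,bik] add [acra,hvon,jxod] -> 10 lines: bqjl wshuq acra hvon jxod gszs fjroo egit oog dgbf
Hunk 2: at line 4 remove [gszs,fjroo] add [iifsg] -> 9 lines: bqjl wshuq acra hvon jxod iifsg egit oog dgbf
Hunk 3: at line 4 remove [jxod,iifsg,egit] add [yupg,albf,een] -> 9 lines: bqjl wshuq acra hvon yupg albf een oog dgbf
Hunk 4: at line 3 remove [yupg,albf] add [lvn,ulmlw] -> 9 lines: bqjl wshuq acra hvon lvn ulmlw een oog dgbf
Hunk 5: at line 3 remove [lvn,ulmlw,een] add [hhe,ammr] -> 8 lines: bqjl wshuq acra hvon hhe ammr oog dgbf
Hunk 6: at line 3 remove [hvon] add [ozsf] -> 8 lines: bqjl wshuq acra ozsf hhe ammr oog dgbf
Hunk 7: at line 2 remove [ozsf] add [axvp,fnjqh,afcp] -> 10 lines: bqjl wshuq acra axvp fnjqh afcp hhe ammr oog dgbf
Final line count: 10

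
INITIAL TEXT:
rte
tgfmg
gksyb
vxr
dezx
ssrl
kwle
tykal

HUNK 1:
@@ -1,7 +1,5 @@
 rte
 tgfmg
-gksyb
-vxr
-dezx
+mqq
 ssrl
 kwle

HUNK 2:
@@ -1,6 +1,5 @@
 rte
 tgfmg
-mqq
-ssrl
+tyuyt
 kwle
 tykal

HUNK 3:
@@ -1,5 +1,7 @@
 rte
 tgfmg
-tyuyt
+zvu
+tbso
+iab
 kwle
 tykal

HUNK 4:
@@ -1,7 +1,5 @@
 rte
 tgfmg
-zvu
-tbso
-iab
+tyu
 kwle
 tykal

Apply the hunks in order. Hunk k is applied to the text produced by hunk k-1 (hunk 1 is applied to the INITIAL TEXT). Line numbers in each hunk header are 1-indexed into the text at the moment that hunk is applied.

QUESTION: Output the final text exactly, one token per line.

Hunk 1: at line 1 remove [gksyb,vxr,dezx] add [mqq] -> 6 lines: rte tgfmg mqq ssrl kwle tykal
Hunk 2: at line 1 remove [mqq,ssrl] add [tyuyt] -> 5 lines: rte tgfmg tyuyt kwle tykal
Hunk 3: at line 1 remove [tyuyt] add [zvu,tbso,iab] -> 7 lines: rte tgfmg zvu tbso iab kwle tykal
Hunk 4: at line 1 remove [zvu,tbso,iab] add [tyu] -> 5 lines: rte tgfmg tyu kwle tykal

Answer: rte
tgfmg
tyu
kwle
tykal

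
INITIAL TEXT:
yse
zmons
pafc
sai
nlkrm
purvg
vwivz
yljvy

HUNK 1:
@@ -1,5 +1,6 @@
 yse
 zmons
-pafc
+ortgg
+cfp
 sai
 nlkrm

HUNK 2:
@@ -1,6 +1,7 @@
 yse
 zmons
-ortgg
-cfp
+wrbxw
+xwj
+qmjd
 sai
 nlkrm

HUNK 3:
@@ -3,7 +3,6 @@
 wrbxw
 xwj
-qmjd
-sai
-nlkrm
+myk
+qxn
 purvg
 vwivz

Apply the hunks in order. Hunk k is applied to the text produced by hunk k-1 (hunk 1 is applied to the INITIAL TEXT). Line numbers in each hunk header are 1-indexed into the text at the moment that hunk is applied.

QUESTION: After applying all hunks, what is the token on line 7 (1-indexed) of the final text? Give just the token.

Hunk 1: at line 1 remove [pafc] add [ortgg,cfp] -> 9 lines: yse zmons ortgg cfp sai nlkrm purvg vwivz yljvy
Hunk 2: at line 1 remove [ortgg,cfp] add [wrbxw,xwj,qmjd] -> 10 lines: yse zmons wrbxw xwj qmjd sai nlkrm purvg vwivz yljvy
Hunk 3: at line 3 remove [qmjd,sai,nlkrm] add [myk,qxn] -> 9 lines: yse zmons wrbxw xwj myk qxn purvg vwivz yljvy
Final line 7: purvg

Answer: purvg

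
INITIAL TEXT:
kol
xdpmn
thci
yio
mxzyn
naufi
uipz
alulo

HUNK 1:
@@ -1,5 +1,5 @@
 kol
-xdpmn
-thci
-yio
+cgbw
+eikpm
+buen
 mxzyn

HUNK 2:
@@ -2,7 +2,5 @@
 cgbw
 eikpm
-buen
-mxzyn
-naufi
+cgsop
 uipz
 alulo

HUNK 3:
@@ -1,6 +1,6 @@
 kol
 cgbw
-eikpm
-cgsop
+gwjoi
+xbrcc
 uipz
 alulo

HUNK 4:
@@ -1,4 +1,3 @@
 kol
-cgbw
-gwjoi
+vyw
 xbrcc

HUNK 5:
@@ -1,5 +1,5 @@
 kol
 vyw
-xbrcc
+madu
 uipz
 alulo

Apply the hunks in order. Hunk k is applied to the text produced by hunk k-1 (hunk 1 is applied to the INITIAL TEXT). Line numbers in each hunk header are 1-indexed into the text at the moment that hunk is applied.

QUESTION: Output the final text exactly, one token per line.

Answer: kol
vyw
madu
uipz
alulo

Derivation:
Hunk 1: at line 1 remove [xdpmn,thci,yio] add [cgbw,eikpm,buen] -> 8 lines: kol cgbw eikpm buen mxzyn naufi uipz alulo
Hunk 2: at line 2 remove [buen,mxzyn,naufi] add [cgsop] -> 6 lines: kol cgbw eikpm cgsop uipz alulo
Hunk 3: at line 1 remove [eikpm,cgsop] add [gwjoi,xbrcc] -> 6 lines: kol cgbw gwjoi xbrcc uipz alulo
Hunk 4: at line 1 remove [cgbw,gwjoi] add [vyw] -> 5 lines: kol vyw xbrcc uipz alulo
Hunk 5: at line 1 remove [xbrcc] add [madu] -> 5 lines: kol vyw madu uipz alulo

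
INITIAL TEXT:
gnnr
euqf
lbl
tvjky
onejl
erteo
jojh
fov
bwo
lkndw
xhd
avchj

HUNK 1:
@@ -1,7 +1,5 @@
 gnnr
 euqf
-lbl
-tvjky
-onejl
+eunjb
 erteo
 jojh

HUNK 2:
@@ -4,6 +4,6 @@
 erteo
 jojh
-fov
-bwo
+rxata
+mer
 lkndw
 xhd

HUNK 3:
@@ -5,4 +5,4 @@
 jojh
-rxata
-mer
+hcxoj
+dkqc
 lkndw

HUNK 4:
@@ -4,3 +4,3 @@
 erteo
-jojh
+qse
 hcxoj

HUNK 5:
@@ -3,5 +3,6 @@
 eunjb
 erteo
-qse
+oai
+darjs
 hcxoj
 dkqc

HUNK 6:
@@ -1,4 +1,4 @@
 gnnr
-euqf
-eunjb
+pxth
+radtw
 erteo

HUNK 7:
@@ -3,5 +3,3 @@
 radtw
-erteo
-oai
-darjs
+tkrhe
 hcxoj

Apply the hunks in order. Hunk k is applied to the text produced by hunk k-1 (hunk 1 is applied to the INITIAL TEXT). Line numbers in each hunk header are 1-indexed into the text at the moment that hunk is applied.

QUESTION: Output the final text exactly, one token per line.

Hunk 1: at line 1 remove [lbl,tvjky,onejl] add [eunjb] -> 10 lines: gnnr euqf eunjb erteo jojh fov bwo lkndw xhd avchj
Hunk 2: at line 4 remove [fov,bwo] add [rxata,mer] -> 10 lines: gnnr euqf eunjb erteo jojh rxata mer lkndw xhd avchj
Hunk 3: at line 5 remove [rxata,mer] add [hcxoj,dkqc] -> 10 lines: gnnr euqf eunjb erteo jojh hcxoj dkqc lkndw xhd avchj
Hunk 4: at line 4 remove [jojh] add [qse] -> 10 lines: gnnr euqf eunjb erteo qse hcxoj dkqc lkndw xhd avchj
Hunk 5: at line 3 remove [qse] add [oai,darjs] -> 11 lines: gnnr euqf eunjb erteo oai darjs hcxoj dkqc lkndw xhd avchj
Hunk 6: at line 1 remove [euqf,eunjb] add [pxth,radtw] -> 11 lines: gnnr pxth radtw erteo oai darjs hcxoj dkqc lkndw xhd avchj
Hunk 7: at line 3 remove [erteo,oai,darjs] add [tkrhe] -> 9 lines: gnnr pxth radtw tkrhe hcxoj dkqc lkndw xhd avchj

Answer: gnnr
pxth
radtw
tkrhe
hcxoj
dkqc
lkndw
xhd
avchj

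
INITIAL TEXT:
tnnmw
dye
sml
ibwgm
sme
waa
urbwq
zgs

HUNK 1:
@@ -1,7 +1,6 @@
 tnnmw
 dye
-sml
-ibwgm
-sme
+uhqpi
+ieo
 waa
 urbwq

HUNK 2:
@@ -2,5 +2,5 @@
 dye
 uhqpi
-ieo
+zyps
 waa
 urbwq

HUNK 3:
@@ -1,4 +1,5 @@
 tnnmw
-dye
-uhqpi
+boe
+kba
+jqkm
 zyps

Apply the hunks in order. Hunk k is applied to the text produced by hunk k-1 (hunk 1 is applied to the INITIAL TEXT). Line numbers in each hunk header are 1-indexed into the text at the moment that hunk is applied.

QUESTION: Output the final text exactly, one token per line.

Answer: tnnmw
boe
kba
jqkm
zyps
waa
urbwq
zgs

Derivation:
Hunk 1: at line 1 remove [sml,ibwgm,sme] add [uhqpi,ieo] -> 7 lines: tnnmw dye uhqpi ieo waa urbwq zgs
Hunk 2: at line 2 remove [ieo] add [zyps] -> 7 lines: tnnmw dye uhqpi zyps waa urbwq zgs
Hunk 3: at line 1 remove [dye,uhqpi] add [boe,kba,jqkm] -> 8 lines: tnnmw boe kba jqkm zyps waa urbwq zgs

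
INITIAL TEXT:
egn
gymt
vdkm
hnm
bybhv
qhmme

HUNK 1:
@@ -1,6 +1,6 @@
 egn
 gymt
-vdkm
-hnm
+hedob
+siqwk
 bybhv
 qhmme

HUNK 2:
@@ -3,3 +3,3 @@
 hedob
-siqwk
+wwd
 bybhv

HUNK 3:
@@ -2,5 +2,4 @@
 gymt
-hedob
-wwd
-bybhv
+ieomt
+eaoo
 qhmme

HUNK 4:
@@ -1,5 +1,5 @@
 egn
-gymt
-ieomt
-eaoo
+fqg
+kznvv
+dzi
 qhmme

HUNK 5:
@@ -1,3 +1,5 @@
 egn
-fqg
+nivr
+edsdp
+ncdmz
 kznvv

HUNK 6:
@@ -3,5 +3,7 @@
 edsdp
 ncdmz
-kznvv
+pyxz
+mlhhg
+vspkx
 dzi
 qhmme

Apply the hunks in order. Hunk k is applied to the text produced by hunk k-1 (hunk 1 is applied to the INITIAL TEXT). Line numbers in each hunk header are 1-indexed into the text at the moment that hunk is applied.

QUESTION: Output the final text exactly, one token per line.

Answer: egn
nivr
edsdp
ncdmz
pyxz
mlhhg
vspkx
dzi
qhmme

Derivation:
Hunk 1: at line 1 remove [vdkm,hnm] add [hedob,siqwk] -> 6 lines: egn gymt hedob siqwk bybhv qhmme
Hunk 2: at line 3 remove [siqwk] add [wwd] -> 6 lines: egn gymt hedob wwd bybhv qhmme
Hunk 3: at line 2 remove [hedob,wwd,bybhv] add [ieomt,eaoo] -> 5 lines: egn gymt ieomt eaoo qhmme
Hunk 4: at line 1 remove [gymt,ieomt,eaoo] add [fqg,kznvv,dzi] -> 5 lines: egn fqg kznvv dzi qhmme
Hunk 5: at line 1 remove [fqg] add [nivr,edsdp,ncdmz] -> 7 lines: egn nivr edsdp ncdmz kznvv dzi qhmme
Hunk 6: at line 3 remove [kznvv] add [pyxz,mlhhg,vspkx] -> 9 lines: egn nivr edsdp ncdmz pyxz mlhhg vspkx dzi qhmme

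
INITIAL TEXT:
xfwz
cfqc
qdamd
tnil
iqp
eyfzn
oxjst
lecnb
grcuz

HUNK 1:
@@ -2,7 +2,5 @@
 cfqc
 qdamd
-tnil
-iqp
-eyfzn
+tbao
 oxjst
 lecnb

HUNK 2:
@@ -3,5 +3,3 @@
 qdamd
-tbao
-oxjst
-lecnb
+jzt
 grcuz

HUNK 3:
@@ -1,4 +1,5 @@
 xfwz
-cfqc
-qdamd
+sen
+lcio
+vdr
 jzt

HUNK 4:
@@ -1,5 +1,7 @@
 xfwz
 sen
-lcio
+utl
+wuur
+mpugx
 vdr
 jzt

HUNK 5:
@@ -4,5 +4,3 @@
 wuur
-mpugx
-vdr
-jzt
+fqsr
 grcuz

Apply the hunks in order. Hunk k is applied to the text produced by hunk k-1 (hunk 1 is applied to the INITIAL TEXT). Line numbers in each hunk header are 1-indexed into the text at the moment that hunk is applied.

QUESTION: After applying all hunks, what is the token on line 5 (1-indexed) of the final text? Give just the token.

Answer: fqsr

Derivation:
Hunk 1: at line 2 remove [tnil,iqp,eyfzn] add [tbao] -> 7 lines: xfwz cfqc qdamd tbao oxjst lecnb grcuz
Hunk 2: at line 3 remove [tbao,oxjst,lecnb] add [jzt] -> 5 lines: xfwz cfqc qdamd jzt grcuz
Hunk 3: at line 1 remove [cfqc,qdamd] add [sen,lcio,vdr] -> 6 lines: xfwz sen lcio vdr jzt grcuz
Hunk 4: at line 1 remove [lcio] add [utl,wuur,mpugx] -> 8 lines: xfwz sen utl wuur mpugx vdr jzt grcuz
Hunk 5: at line 4 remove [mpugx,vdr,jzt] add [fqsr] -> 6 lines: xfwz sen utl wuur fqsr grcuz
Final line 5: fqsr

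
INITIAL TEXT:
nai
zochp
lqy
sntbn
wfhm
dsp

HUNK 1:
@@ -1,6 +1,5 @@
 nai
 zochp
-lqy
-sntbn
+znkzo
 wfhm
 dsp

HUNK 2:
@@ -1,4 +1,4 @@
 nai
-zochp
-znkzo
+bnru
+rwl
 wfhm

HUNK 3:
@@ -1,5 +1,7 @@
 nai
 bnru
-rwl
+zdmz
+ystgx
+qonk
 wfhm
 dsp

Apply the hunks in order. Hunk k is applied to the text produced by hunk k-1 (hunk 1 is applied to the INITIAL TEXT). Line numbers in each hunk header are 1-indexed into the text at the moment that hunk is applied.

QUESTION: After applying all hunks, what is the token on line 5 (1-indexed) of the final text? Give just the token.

Answer: qonk

Derivation:
Hunk 1: at line 1 remove [lqy,sntbn] add [znkzo] -> 5 lines: nai zochp znkzo wfhm dsp
Hunk 2: at line 1 remove [zochp,znkzo] add [bnru,rwl] -> 5 lines: nai bnru rwl wfhm dsp
Hunk 3: at line 1 remove [rwl] add [zdmz,ystgx,qonk] -> 7 lines: nai bnru zdmz ystgx qonk wfhm dsp
Final line 5: qonk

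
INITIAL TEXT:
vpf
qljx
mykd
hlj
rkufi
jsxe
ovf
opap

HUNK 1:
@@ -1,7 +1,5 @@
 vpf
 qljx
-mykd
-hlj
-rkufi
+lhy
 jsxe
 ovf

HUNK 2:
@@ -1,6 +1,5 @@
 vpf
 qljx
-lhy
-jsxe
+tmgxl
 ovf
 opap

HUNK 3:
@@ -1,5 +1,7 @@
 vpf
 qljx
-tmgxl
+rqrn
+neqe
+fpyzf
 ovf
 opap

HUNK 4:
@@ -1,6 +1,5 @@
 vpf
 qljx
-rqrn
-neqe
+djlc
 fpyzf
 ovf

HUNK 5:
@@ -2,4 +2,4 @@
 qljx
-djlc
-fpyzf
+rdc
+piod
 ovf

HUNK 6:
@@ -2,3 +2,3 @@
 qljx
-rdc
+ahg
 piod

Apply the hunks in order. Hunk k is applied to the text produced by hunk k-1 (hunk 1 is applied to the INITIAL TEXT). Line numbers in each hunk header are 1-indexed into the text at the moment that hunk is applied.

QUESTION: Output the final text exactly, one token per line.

Hunk 1: at line 1 remove [mykd,hlj,rkufi] add [lhy] -> 6 lines: vpf qljx lhy jsxe ovf opap
Hunk 2: at line 1 remove [lhy,jsxe] add [tmgxl] -> 5 lines: vpf qljx tmgxl ovf opap
Hunk 3: at line 1 remove [tmgxl] add [rqrn,neqe,fpyzf] -> 7 lines: vpf qljx rqrn neqe fpyzf ovf opap
Hunk 4: at line 1 remove [rqrn,neqe] add [djlc] -> 6 lines: vpf qljx djlc fpyzf ovf opap
Hunk 5: at line 2 remove [djlc,fpyzf] add [rdc,piod] -> 6 lines: vpf qljx rdc piod ovf opap
Hunk 6: at line 2 remove [rdc] add [ahg] -> 6 lines: vpf qljx ahg piod ovf opap

Answer: vpf
qljx
ahg
piod
ovf
opap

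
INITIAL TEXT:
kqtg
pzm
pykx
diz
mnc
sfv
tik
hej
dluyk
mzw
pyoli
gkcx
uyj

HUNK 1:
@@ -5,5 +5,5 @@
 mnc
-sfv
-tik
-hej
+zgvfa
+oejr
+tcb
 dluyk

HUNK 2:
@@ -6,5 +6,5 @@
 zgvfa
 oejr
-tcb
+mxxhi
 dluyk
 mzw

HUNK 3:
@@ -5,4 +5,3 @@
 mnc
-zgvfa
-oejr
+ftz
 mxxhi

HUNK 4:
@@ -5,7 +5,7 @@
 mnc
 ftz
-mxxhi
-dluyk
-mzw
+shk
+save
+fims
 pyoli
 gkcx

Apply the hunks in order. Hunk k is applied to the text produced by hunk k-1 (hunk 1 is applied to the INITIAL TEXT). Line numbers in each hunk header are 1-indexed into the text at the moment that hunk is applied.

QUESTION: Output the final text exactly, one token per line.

Hunk 1: at line 5 remove [sfv,tik,hej] add [zgvfa,oejr,tcb] -> 13 lines: kqtg pzm pykx diz mnc zgvfa oejr tcb dluyk mzw pyoli gkcx uyj
Hunk 2: at line 6 remove [tcb] add [mxxhi] -> 13 lines: kqtg pzm pykx diz mnc zgvfa oejr mxxhi dluyk mzw pyoli gkcx uyj
Hunk 3: at line 5 remove [zgvfa,oejr] add [ftz] -> 12 lines: kqtg pzm pykx diz mnc ftz mxxhi dluyk mzw pyoli gkcx uyj
Hunk 4: at line 5 remove [mxxhi,dluyk,mzw] add [shk,save,fims] -> 12 lines: kqtg pzm pykx diz mnc ftz shk save fims pyoli gkcx uyj

Answer: kqtg
pzm
pykx
diz
mnc
ftz
shk
save
fims
pyoli
gkcx
uyj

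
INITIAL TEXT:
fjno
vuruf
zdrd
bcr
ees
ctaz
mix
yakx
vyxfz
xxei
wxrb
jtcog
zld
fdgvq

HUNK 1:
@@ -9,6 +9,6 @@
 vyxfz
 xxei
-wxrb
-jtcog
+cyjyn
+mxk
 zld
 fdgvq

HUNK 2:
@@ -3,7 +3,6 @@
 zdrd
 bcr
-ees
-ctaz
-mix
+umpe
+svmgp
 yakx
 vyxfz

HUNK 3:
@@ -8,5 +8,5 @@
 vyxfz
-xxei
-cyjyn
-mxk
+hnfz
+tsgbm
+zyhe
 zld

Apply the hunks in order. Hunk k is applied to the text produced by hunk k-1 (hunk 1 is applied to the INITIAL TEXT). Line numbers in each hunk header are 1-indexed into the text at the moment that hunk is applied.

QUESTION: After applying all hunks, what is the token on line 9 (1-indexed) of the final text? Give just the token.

Hunk 1: at line 9 remove [wxrb,jtcog] add [cyjyn,mxk] -> 14 lines: fjno vuruf zdrd bcr ees ctaz mix yakx vyxfz xxei cyjyn mxk zld fdgvq
Hunk 2: at line 3 remove [ees,ctaz,mix] add [umpe,svmgp] -> 13 lines: fjno vuruf zdrd bcr umpe svmgp yakx vyxfz xxei cyjyn mxk zld fdgvq
Hunk 3: at line 8 remove [xxei,cyjyn,mxk] add [hnfz,tsgbm,zyhe] -> 13 lines: fjno vuruf zdrd bcr umpe svmgp yakx vyxfz hnfz tsgbm zyhe zld fdgvq
Final line 9: hnfz

Answer: hnfz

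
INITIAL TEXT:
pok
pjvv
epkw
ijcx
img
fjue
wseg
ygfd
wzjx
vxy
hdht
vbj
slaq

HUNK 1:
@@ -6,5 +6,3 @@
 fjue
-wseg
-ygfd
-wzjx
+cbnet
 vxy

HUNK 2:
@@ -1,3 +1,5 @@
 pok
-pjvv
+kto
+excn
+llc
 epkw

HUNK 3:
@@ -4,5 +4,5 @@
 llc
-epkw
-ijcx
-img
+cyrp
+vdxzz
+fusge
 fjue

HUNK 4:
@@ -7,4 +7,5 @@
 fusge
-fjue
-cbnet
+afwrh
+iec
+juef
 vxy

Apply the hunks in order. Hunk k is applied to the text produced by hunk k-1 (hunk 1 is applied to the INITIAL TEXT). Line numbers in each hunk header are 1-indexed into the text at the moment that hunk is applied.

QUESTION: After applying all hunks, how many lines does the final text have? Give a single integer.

Hunk 1: at line 6 remove [wseg,ygfd,wzjx] add [cbnet] -> 11 lines: pok pjvv epkw ijcx img fjue cbnet vxy hdht vbj slaq
Hunk 2: at line 1 remove [pjvv] add [kto,excn,llc] -> 13 lines: pok kto excn llc epkw ijcx img fjue cbnet vxy hdht vbj slaq
Hunk 3: at line 4 remove [epkw,ijcx,img] add [cyrp,vdxzz,fusge] -> 13 lines: pok kto excn llc cyrp vdxzz fusge fjue cbnet vxy hdht vbj slaq
Hunk 4: at line 7 remove [fjue,cbnet] add [afwrh,iec,juef] -> 14 lines: pok kto excn llc cyrp vdxzz fusge afwrh iec juef vxy hdht vbj slaq
Final line count: 14

Answer: 14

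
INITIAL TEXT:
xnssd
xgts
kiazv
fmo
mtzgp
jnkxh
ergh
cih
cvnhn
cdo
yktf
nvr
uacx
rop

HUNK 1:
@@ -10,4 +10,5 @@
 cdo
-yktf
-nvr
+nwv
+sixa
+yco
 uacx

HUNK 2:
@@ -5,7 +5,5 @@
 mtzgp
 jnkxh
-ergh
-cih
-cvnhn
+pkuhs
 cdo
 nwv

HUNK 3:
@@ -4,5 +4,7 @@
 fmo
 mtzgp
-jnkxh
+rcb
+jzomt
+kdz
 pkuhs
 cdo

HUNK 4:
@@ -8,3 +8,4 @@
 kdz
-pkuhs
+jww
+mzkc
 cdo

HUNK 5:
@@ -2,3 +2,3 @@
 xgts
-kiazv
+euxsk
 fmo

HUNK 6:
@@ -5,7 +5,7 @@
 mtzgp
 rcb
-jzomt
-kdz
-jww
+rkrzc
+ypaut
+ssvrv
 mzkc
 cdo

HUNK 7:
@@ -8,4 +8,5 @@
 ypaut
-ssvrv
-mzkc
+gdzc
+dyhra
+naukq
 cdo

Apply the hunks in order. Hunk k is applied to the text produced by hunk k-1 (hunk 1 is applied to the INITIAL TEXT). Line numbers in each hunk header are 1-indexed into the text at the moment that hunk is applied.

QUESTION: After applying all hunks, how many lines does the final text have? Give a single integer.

Hunk 1: at line 10 remove [yktf,nvr] add [nwv,sixa,yco] -> 15 lines: xnssd xgts kiazv fmo mtzgp jnkxh ergh cih cvnhn cdo nwv sixa yco uacx rop
Hunk 2: at line 5 remove [ergh,cih,cvnhn] add [pkuhs] -> 13 lines: xnssd xgts kiazv fmo mtzgp jnkxh pkuhs cdo nwv sixa yco uacx rop
Hunk 3: at line 4 remove [jnkxh] add [rcb,jzomt,kdz] -> 15 lines: xnssd xgts kiazv fmo mtzgp rcb jzomt kdz pkuhs cdo nwv sixa yco uacx rop
Hunk 4: at line 8 remove [pkuhs] add [jww,mzkc] -> 16 lines: xnssd xgts kiazv fmo mtzgp rcb jzomt kdz jww mzkc cdo nwv sixa yco uacx rop
Hunk 5: at line 2 remove [kiazv] add [euxsk] -> 16 lines: xnssd xgts euxsk fmo mtzgp rcb jzomt kdz jww mzkc cdo nwv sixa yco uacx rop
Hunk 6: at line 5 remove [jzomt,kdz,jww] add [rkrzc,ypaut,ssvrv] -> 16 lines: xnssd xgts euxsk fmo mtzgp rcb rkrzc ypaut ssvrv mzkc cdo nwv sixa yco uacx rop
Hunk 7: at line 8 remove [ssvrv,mzkc] add [gdzc,dyhra,naukq] -> 17 lines: xnssd xgts euxsk fmo mtzgp rcb rkrzc ypaut gdzc dyhra naukq cdo nwv sixa yco uacx rop
Final line count: 17

Answer: 17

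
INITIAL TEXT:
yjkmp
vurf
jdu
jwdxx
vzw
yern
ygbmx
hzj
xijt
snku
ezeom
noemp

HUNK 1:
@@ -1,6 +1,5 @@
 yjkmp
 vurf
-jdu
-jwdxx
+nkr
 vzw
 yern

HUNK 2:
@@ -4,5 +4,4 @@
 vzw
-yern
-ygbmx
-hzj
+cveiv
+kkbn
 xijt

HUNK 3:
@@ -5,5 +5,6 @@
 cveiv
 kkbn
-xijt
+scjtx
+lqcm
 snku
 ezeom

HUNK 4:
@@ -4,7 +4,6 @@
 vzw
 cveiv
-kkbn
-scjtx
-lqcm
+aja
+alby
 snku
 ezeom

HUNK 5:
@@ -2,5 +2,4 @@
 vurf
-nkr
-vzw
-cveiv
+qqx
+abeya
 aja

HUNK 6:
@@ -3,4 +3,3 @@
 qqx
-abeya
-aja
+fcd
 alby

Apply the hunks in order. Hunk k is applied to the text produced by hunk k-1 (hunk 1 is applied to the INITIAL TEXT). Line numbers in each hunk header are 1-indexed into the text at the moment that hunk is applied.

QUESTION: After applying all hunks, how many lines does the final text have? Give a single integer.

Hunk 1: at line 1 remove [jdu,jwdxx] add [nkr] -> 11 lines: yjkmp vurf nkr vzw yern ygbmx hzj xijt snku ezeom noemp
Hunk 2: at line 4 remove [yern,ygbmx,hzj] add [cveiv,kkbn] -> 10 lines: yjkmp vurf nkr vzw cveiv kkbn xijt snku ezeom noemp
Hunk 3: at line 5 remove [xijt] add [scjtx,lqcm] -> 11 lines: yjkmp vurf nkr vzw cveiv kkbn scjtx lqcm snku ezeom noemp
Hunk 4: at line 4 remove [kkbn,scjtx,lqcm] add [aja,alby] -> 10 lines: yjkmp vurf nkr vzw cveiv aja alby snku ezeom noemp
Hunk 5: at line 2 remove [nkr,vzw,cveiv] add [qqx,abeya] -> 9 lines: yjkmp vurf qqx abeya aja alby snku ezeom noemp
Hunk 6: at line 3 remove [abeya,aja] add [fcd] -> 8 lines: yjkmp vurf qqx fcd alby snku ezeom noemp
Final line count: 8

Answer: 8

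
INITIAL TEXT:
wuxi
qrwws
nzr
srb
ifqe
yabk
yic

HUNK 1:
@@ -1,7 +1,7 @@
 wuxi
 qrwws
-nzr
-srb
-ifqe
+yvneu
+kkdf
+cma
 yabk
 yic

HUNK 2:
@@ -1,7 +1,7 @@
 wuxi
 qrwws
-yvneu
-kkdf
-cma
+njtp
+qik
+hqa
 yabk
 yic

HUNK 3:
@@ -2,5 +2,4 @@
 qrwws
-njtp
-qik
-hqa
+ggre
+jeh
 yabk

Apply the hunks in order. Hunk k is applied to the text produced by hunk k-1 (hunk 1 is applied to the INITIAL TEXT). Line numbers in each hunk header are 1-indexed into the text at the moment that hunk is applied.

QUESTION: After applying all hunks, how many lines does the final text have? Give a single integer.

Hunk 1: at line 1 remove [nzr,srb,ifqe] add [yvneu,kkdf,cma] -> 7 lines: wuxi qrwws yvneu kkdf cma yabk yic
Hunk 2: at line 1 remove [yvneu,kkdf,cma] add [njtp,qik,hqa] -> 7 lines: wuxi qrwws njtp qik hqa yabk yic
Hunk 3: at line 2 remove [njtp,qik,hqa] add [ggre,jeh] -> 6 lines: wuxi qrwws ggre jeh yabk yic
Final line count: 6

Answer: 6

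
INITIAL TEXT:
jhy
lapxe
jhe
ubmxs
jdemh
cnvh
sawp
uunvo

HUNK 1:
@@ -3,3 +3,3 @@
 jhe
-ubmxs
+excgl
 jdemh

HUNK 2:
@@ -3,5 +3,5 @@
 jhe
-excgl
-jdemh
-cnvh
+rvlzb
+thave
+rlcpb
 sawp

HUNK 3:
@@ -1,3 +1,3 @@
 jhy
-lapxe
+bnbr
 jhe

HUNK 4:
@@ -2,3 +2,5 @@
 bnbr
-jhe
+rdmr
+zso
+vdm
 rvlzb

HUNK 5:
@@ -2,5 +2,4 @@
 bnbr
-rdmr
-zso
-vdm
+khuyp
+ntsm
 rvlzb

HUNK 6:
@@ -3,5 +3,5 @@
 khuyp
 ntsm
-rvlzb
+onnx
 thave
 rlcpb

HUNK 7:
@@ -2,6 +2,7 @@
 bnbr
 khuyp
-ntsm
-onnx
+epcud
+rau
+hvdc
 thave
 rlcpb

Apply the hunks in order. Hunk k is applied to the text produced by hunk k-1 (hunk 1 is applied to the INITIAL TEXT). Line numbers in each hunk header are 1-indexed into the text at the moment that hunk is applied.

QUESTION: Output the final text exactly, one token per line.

Hunk 1: at line 3 remove [ubmxs] add [excgl] -> 8 lines: jhy lapxe jhe excgl jdemh cnvh sawp uunvo
Hunk 2: at line 3 remove [excgl,jdemh,cnvh] add [rvlzb,thave,rlcpb] -> 8 lines: jhy lapxe jhe rvlzb thave rlcpb sawp uunvo
Hunk 3: at line 1 remove [lapxe] add [bnbr] -> 8 lines: jhy bnbr jhe rvlzb thave rlcpb sawp uunvo
Hunk 4: at line 2 remove [jhe] add [rdmr,zso,vdm] -> 10 lines: jhy bnbr rdmr zso vdm rvlzb thave rlcpb sawp uunvo
Hunk 5: at line 2 remove [rdmr,zso,vdm] add [khuyp,ntsm] -> 9 lines: jhy bnbr khuyp ntsm rvlzb thave rlcpb sawp uunvo
Hunk 6: at line 3 remove [rvlzb] add [onnx] -> 9 lines: jhy bnbr khuyp ntsm onnx thave rlcpb sawp uunvo
Hunk 7: at line 2 remove [ntsm,onnx] add [epcud,rau,hvdc] -> 10 lines: jhy bnbr khuyp epcud rau hvdc thave rlcpb sawp uunvo

Answer: jhy
bnbr
khuyp
epcud
rau
hvdc
thave
rlcpb
sawp
uunvo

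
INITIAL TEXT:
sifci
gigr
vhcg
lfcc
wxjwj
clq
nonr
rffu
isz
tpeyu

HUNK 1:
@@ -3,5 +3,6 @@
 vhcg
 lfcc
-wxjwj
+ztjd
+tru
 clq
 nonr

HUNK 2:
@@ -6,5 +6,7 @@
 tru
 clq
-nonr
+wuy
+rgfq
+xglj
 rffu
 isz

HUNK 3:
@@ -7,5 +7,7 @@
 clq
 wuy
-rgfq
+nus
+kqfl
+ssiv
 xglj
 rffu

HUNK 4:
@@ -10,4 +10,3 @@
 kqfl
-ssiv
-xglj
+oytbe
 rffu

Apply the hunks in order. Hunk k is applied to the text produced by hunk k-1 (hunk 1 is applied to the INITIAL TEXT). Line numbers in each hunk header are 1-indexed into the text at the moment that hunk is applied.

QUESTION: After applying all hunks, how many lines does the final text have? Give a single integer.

Answer: 14

Derivation:
Hunk 1: at line 3 remove [wxjwj] add [ztjd,tru] -> 11 lines: sifci gigr vhcg lfcc ztjd tru clq nonr rffu isz tpeyu
Hunk 2: at line 6 remove [nonr] add [wuy,rgfq,xglj] -> 13 lines: sifci gigr vhcg lfcc ztjd tru clq wuy rgfq xglj rffu isz tpeyu
Hunk 3: at line 7 remove [rgfq] add [nus,kqfl,ssiv] -> 15 lines: sifci gigr vhcg lfcc ztjd tru clq wuy nus kqfl ssiv xglj rffu isz tpeyu
Hunk 4: at line 10 remove [ssiv,xglj] add [oytbe] -> 14 lines: sifci gigr vhcg lfcc ztjd tru clq wuy nus kqfl oytbe rffu isz tpeyu
Final line count: 14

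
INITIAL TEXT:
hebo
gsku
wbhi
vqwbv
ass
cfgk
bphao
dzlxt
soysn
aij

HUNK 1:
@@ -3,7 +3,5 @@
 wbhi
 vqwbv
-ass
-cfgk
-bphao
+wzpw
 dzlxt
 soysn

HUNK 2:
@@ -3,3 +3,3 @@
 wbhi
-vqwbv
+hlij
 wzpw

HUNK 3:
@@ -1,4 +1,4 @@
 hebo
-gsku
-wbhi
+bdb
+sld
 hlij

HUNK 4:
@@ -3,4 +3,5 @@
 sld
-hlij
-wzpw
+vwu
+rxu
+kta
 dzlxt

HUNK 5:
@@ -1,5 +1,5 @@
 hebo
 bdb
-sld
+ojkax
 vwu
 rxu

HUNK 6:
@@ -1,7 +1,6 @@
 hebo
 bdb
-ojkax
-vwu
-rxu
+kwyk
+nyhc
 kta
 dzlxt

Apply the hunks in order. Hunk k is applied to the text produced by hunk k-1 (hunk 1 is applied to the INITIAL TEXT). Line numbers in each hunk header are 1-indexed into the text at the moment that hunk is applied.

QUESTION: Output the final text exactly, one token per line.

Hunk 1: at line 3 remove [ass,cfgk,bphao] add [wzpw] -> 8 lines: hebo gsku wbhi vqwbv wzpw dzlxt soysn aij
Hunk 2: at line 3 remove [vqwbv] add [hlij] -> 8 lines: hebo gsku wbhi hlij wzpw dzlxt soysn aij
Hunk 3: at line 1 remove [gsku,wbhi] add [bdb,sld] -> 8 lines: hebo bdb sld hlij wzpw dzlxt soysn aij
Hunk 4: at line 3 remove [hlij,wzpw] add [vwu,rxu,kta] -> 9 lines: hebo bdb sld vwu rxu kta dzlxt soysn aij
Hunk 5: at line 1 remove [sld] add [ojkax] -> 9 lines: hebo bdb ojkax vwu rxu kta dzlxt soysn aij
Hunk 6: at line 1 remove [ojkax,vwu,rxu] add [kwyk,nyhc] -> 8 lines: hebo bdb kwyk nyhc kta dzlxt soysn aij

Answer: hebo
bdb
kwyk
nyhc
kta
dzlxt
soysn
aij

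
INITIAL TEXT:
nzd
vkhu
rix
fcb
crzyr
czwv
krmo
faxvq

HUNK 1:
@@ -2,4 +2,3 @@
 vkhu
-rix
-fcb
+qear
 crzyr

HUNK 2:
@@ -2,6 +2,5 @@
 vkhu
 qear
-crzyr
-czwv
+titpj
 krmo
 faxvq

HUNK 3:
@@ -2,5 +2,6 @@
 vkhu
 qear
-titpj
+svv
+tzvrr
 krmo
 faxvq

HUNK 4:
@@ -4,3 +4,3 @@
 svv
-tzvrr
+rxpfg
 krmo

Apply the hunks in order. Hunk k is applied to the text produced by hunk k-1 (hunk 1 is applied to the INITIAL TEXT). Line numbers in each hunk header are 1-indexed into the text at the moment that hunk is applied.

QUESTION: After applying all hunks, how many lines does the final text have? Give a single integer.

Answer: 7

Derivation:
Hunk 1: at line 2 remove [rix,fcb] add [qear] -> 7 lines: nzd vkhu qear crzyr czwv krmo faxvq
Hunk 2: at line 2 remove [crzyr,czwv] add [titpj] -> 6 lines: nzd vkhu qear titpj krmo faxvq
Hunk 3: at line 2 remove [titpj] add [svv,tzvrr] -> 7 lines: nzd vkhu qear svv tzvrr krmo faxvq
Hunk 4: at line 4 remove [tzvrr] add [rxpfg] -> 7 lines: nzd vkhu qear svv rxpfg krmo faxvq
Final line count: 7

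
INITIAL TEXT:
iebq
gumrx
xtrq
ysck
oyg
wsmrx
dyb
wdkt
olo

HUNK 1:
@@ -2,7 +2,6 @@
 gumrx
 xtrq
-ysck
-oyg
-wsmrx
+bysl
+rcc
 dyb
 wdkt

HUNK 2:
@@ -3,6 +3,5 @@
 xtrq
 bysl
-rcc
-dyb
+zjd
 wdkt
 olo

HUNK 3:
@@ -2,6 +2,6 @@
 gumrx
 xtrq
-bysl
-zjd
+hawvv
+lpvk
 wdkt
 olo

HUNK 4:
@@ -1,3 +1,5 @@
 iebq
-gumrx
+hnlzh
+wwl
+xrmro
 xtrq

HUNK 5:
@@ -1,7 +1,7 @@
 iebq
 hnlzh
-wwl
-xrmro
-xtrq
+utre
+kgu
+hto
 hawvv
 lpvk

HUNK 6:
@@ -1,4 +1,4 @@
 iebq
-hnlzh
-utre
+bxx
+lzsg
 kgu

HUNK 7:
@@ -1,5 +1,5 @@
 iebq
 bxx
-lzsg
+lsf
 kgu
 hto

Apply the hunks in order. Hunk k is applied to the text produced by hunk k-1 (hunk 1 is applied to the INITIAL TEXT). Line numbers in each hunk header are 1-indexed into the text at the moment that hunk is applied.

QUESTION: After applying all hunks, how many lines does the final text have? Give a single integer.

Answer: 9

Derivation:
Hunk 1: at line 2 remove [ysck,oyg,wsmrx] add [bysl,rcc] -> 8 lines: iebq gumrx xtrq bysl rcc dyb wdkt olo
Hunk 2: at line 3 remove [rcc,dyb] add [zjd] -> 7 lines: iebq gumrx xtrq bysl zjd wdkt olo
Hunk 3: at line 2 remove [bysl,zjd] add [hawvv,lpvk] -> 7 lines: iebq gumrx xtrq hawvv lpvk wdkt olo
Hunk 4: at line 1 remove [gumrx] add [hnlzh,wwl,xrmro] -> 9 lines: iebq hnlzh wwl xrmro xtrq hawvv lpvk wdkt olo
Hunk 5: at line 1 remove [wwl,xrmro,xtrq] add [utre,kgu,hto] -> 9 lines: iebq hnlzh utre kgu hto hawvv lpvk wdkt olo
Hunk 6: at line 1 remove [hnlzh,utre] add [bxx,lzsg] -> 9 lines: iebq bxx lzsg kgu hto hawvv lpvk wdkt olo
Hunk 7: at line 1 remove [lzsg] add [lsf] -> 9 lines: iebq bxx lsf kgu hto hawvv lpvk wdkt olo
Final line count: 9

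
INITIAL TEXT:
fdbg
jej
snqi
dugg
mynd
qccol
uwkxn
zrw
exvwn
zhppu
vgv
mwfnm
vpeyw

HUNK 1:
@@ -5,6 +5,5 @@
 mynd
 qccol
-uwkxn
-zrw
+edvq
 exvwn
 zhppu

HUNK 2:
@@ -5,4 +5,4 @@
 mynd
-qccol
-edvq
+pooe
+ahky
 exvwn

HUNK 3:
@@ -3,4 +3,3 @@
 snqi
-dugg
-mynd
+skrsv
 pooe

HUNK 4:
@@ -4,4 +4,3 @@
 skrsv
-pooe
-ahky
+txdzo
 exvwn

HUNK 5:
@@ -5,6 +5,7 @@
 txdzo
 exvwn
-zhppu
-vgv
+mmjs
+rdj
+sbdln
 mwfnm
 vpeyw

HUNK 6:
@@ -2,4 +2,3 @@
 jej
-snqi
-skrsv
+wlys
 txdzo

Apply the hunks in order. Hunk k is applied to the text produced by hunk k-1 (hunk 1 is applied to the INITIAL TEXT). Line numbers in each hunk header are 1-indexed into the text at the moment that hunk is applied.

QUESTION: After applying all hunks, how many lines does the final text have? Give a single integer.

Answer: 10

Derivation:
Hunk 1: at line 5 remove [uwkxn,zrw] add [edvq] -> 12 lines: fdbg jej snqi dugg mynd qccol edvq exvwn zhppu vgv mwfnm vpeyw
Hunk 2: at line 5 remove [qccol,edvq] add [pooe,ahky] -> 12 lines: fdbg jej snqi dugg mynd pooe ahky exvwn zhppu vgv mwfnm vpeyw
Hunk 3: at line 3 remove [dugg,mynd] add [skrsv] -> 11 lines: fdbg jej snqi skrsv pooe ahky exvwn zhppu vgv mwfnm vpeyw
Hunk 4: at line 4 remove [pooe,ahky] add [txdzo] -> 10 lines: fdbg jej snqi skrsv txdzo exvwn zhppu vgv mwfnm vpeyw
Hunk 5: at line 5 remove [zhppu,vgv] add [mmjs,rdj,sbdln] -> 11 lines: fdbg jej snqi skrsv txdzo exvwn mmjs rdj sbdln mwfnm vpeyw
Hunk 6: at line 2 remove [snqi,skrsv] add [wlys] -> 10 lines: fdbg jej wlys txdzo exvwn mmjs rdj sbdln mwfnm vpeyw
Final line count: 10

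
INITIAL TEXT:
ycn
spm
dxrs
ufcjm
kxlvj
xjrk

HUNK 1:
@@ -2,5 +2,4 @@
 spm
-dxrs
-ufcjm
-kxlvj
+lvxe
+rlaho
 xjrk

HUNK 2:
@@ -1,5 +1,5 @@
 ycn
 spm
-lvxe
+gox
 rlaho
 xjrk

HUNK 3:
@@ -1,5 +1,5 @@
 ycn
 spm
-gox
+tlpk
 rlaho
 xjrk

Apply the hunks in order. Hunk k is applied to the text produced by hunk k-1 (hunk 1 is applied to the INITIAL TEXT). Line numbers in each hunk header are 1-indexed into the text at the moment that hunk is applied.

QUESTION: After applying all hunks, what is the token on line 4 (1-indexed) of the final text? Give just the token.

Hunk 1: at line 2 remove [dxrs,ufcjm,kxlvj] add [lvxe,rlaho] -> 5 lines: ycn spm lvxe rlaho xjrk
Hunk 2: at line 1 remove [lvxe] add [gox] -> 5 lines: ycn spm gox rlaho xjrk
Hunk 3: at line 1 remove [gox] add [tlpk] -> 5 lines: ycn spm tlpk rlaho xjrk
Final line 4: rlaho

Answer: rlaho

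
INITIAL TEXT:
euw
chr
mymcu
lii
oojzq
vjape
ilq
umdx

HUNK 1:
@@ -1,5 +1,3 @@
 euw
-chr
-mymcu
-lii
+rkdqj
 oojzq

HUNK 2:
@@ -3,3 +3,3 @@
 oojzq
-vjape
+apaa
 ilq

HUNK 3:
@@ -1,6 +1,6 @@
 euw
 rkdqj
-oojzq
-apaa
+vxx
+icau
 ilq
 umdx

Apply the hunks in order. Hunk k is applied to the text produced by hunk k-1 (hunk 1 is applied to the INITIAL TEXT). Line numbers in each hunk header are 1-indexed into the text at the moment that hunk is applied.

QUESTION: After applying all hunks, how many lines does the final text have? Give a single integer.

Hunk 1: at line 1 remove [chr,mymcu,lii] add [rkdqj] -> 6 lines: euw rkdqj oojzq vjape ilq umdx
Hunk 2: at line 3 remove [vjape] add [apaa] -> 6 lines: euw rkdqj oojzq apaa ilq umdx
Hunk 3: at line 1 remove [oojzq,apaa] add [vxx,icau] -> 6 lines: euw rkdqj vxx icau ilq umdx
Final line count: 6

Answer: 6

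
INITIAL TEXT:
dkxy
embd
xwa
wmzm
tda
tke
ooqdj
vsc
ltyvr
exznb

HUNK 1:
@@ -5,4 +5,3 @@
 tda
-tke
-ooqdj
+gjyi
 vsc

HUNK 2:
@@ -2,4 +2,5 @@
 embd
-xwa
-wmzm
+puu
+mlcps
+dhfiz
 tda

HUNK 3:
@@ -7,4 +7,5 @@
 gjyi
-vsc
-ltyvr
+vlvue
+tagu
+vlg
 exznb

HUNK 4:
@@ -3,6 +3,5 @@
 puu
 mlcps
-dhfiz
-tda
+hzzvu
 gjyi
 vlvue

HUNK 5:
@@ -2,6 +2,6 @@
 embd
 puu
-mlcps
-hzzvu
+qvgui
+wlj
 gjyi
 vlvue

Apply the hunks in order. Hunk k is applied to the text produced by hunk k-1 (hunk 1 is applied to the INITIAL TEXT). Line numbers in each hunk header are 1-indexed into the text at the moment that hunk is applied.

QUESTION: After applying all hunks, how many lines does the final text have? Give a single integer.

Hunk 1: at line 5 remove [tke,ooqdj] add [gjyi] -> 9 lines: dkxy embd xwa wmzm tda gjyi vsc ltyvr exznb
Hunk 2: at line 2 remove [xwa,wmzm] add [puu,mlcps,dhfiz] -> 10 lines: dkxy embd puu mlcps dhfiz tda gjyi vsc ltyvr exznb
Hunk 3: at line 7 remove [vsc,ltyvr] add [vlvue,tagu,vlg] -> 11 lines: dkxy embd puu mlcps dhfiz tda gjyi vlvue tagu vlg exznb
Hunk 4: at line 3 remove [dhfiz,tda] add [hzzvu] -> 10 lines: dkxy embd puu mlcps hzzvu gjyi vlvue tagu vlg exznb
Hunk 5: at line 2 remove [mlcps,hzzvu] add [qvgui,wlj] -> 10 lines: dkxy embd puu qvgui wlj gjyi vlvue tagu vlg exznb
Final line count: 10

Answer: 10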